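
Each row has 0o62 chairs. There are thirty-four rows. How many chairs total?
Convert 0o62 (octal) → 6×8 + 2 = 50 (decimal)
Convert thirty-four (English words) → 34 (decimal)
Compute 50 × 34 = 1700
1700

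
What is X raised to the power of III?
Convert X (Roman numeral) → 10 (decimal)
Convert III (Roman numeral) → 1 + 1 + 1 = 3 (decimal)
Compute 10 ^ 3 = 1000
1000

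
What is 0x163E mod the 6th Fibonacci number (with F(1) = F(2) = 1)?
Convert 0x163E (hexadecimal) → 1×4096 + 6×256 + 3×16 + 14 = 5694 (decimal)
Convert the 6th Fibonacci number (with F(1) = F(2) = 1) (Fibonacci index) → 1, 1, 2, 3, 5, 8 → 8 (decimal)
Compute 5694 mod 8 = 6
6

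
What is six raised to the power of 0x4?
Convert six (English words) → 6 (decimal)
Convert 0x4 (hexadecimal) → 4 (decimal)
Compute 6 ^ 4 = 1296
1296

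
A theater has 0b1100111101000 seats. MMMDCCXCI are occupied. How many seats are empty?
Convert 0b1100111101000 (binary) → 4096 + 2048 + 256 + 128 + 64 + 32 + 8 = 6632 (decimal)
Convert MMMDCCXCI (Roman numeral) → 1000 + 1000 + 1000 + 500 + 100 + 100 + 90 + 1 = 3791 (decimal)
Compute 6632 - 3791 = 2841
2841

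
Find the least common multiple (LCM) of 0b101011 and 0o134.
Convert 0b101011 (binary) → 32 + 8 + 2 + 1 = 43 (decimal)
Convert 0o134 (octal) → 1×64 + 3×8 + 4 = 92 (decimal)
Compute lcm(43, 92) = 3956
3956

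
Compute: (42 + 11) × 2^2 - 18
Convert 2^2 (power) → 4 (decimal)
Expression in decimal: (42 + 11) × 4 - 18
Parentheses first: 42 + 11 = 53
Multiply: 53 × 4 = 212
Subtract: 212 - 18 = 194
194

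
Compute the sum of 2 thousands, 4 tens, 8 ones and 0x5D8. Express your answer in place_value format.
Convert 2 thousands, 4 tens, 8 ones (place-value notation) → 2×1000 + 4×10 + 8 = 2048 (decimal)
Convert 0x5D8 (hexadecimal) → 5×256 + 13×16 + 8 = 1496 (decimal)
Compute 2048 + 1496 = 3544
Convert 3544 (decimal) → 3544 = 3×1000 + 5×100 + 4×10 + 4 → 3 thousands, 5 hundreds, 4 tens, 4 ones (place-value notation)
3 thousands, 5 hundreds, 4 tens, 4 ones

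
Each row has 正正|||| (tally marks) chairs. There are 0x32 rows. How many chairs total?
Convert 正正|||| (tally marks) → 5 + 5 + 4 = 14 (decimal)
Convert 0x32 (hexadecimal) → 3×16 + 2 = 50 (decimal)
Compute 14 × 50 = 700
700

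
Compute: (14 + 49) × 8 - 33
Parentheses first: 14 + 49 = 63
Multiply: 63 × 8 = 504
Subtract: 504 - 33 = 471
471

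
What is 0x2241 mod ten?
Convert 0x2241 (hexadecimal) → 2×4096 + 2×256 + 4×16 + 1 = 8769 (decimal)
Convert ten (English words) → 10 (decimal)
Compute 8769 mod 10 = 9
9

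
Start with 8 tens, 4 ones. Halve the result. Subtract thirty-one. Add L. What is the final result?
Convert 8 tens, 4 ones (place-value notation) → 8×10 + 4 = 84 (decimal)
Start: 84
84 ÷ 2 = 42
Convert thirty-one (English words) → 31 (decimal)
42 - 31 = 11
Convert L (Roman numeral) → 50 (decimal)
11 + 50 = 61
61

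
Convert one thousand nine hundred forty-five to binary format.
Convert one thousand nine hundred forty-five (English words) → 1×1000 + 9×100 + 45 = 1945 (decimal)
Convert 1945 (decimal) → 1945 = 1024 + 512 + 256 + 128 + 16 + 8 + 1 → 0b11110011001 (binary)
0b11110011001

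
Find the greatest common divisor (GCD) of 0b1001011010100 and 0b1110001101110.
Convert 0b1001011010100 (binary) → 4096 + 512 + 128 + 64 + 16 + 4 = 4820 (decimal)
Convert 0b1110001101110 (binary) → 4096 + 2048 + 1024 + 64 + 32 + 8 + 4 + 2 = 7278 (decimal)
Compute gcd(4820, 7278) = 2
2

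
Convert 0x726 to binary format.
Convert 0x726 (hexadecimal) → 7×256 + 2×16 + 6 = 1830 (decimal)
Convert 1830 (decimal) → 1830 = 1024 + 512 + 256 + 32 + 4 + 2 → 0b11100100110 (binary)
0b11100100110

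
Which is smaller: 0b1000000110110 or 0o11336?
Convert 0b1000000110110 (binary) → 4096 + 32 + 16 + 4 + 2 = 4150 (decimal)
Convert 0o11336 (octal) → 1×4096 + 1×512 + 3×64 + 3×8 + 6 = 4830 (decimal)
Compare 4150 vs 4830: smaller = 4150
4150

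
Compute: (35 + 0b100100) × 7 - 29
Convert 0b100100 (binary) → 32 + 4 = 36 (decimal)
Expression in decimal: (35 + 36) × 7 - 29
Parentheses first: 35 + 36 = 71
Multiply: 71 × 7 = 497
Subtract: 497 - 29 = 468
468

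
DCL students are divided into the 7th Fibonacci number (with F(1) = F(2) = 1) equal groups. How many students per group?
Convert DCL (Roman numeral) → 500 + 100 + 50 = 650 (decimal)
Convert the 7th Fibonacci number (with F(1) = F(2) = 1) (Fibonacci index) → 1, 1, 2, 3, 5, 8, 13 → 13 (decimal)
Compute 650 ÷ 13 = 50
50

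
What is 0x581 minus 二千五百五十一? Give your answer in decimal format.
Convert 0x581 (hexadecimal) → 5×256 + 8×16 + 1 = 1409 (decimal)
Convert 二千五百五十一 (Chinese numeral) → 2×1000 + 5×100 + 5×10 + 1 = 2551 (decimal)
Compute 1409 - 2551 = -1142
-1142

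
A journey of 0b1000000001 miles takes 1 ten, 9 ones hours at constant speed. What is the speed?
Convert 0b1000000001 (binary) → 512 + 1 = 513 (decimal)
Convert 1 ten, 9 ones (place-value notation) → 1×10 + 9 = 19 (decimal)
Compute 513 ÷ 19 = 27
27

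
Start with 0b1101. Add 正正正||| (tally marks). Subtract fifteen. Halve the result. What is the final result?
Convert 0b1101 (binary) → 8 + 4 + 1 = 13 (decimal)
Start: 13
Convert 正正正||| (tally marks) → 5 + 5 + 5 + 3 = 18 (decimal)
13 + 18 = 31
Convert fifteen (English words) → 15 (decimal)
31 - 15 = 16
16 ÷ 2 = 8
8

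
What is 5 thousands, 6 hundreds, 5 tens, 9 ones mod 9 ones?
Convert 5 thousands, 6 hundreds, 5 tens, 9 ones (place-value notation) → 5×1000 + 6×100 + 5×10 + 9 = 5659 (decimal)
Convert 9 ones (place-value notation) → 9 (decimal)
Compute 5659 mod 9 = 7
7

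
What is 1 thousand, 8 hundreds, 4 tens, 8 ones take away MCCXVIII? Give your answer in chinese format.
Convert 1 thousand, 8 hundreds, 4 tens, 8 ones (place-value notation) → 1×1000 + 8×100 + 4×10 + 8 = 1848 (decimal)
Convert MCCXVIII (Roman numeral) → 1000 + 100 + 100 + 10 + 5 + 1 + 1 + 1 = 1218 (decimal)
Compute 1848 - 1218 = 630
Convert 630 (decimal) → 630 = 6×100 + 3×10 → 六百三十 (Chinese numeral)
六百三十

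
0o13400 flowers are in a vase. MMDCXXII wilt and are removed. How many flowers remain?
Convert 0o13400 (octal) → 1×4096 + 3×512 + 4×64 = 5888 (decimal)
Convert MMDCXXII (Roman numeral) → 1000 + 1000 + 500 + 100 + 10 + 10 + 1 + 1 = 2622 (decimal)
Compute 5888 - 2622 = 3266
3266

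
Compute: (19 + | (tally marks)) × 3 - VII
Convert | (tally marks) → 1 (decimal)
Convert VII (Roman numeral) → 5 + 1 + 1 = 7 (decimal)
Expression in decimal: (19 + 1) × 3 - 7
Parentheses first: 19 + 1 = 20
Multiply: 20 × 3 = 60
Subtract: 60 - 7 = 53
53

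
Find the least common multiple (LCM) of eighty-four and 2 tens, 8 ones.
Convert eighty-four (English words) → 84 (decimal)
Convert 2 tens, 8 ones (place-value notation) → 2×10 + 8 = 28 (decimal)
Compute lcm(84, 28) = 84
84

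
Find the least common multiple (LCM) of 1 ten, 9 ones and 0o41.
Convert 1 ten, 9 ones (place-value notation) → 1×10 + 9 = 19 (decimal)
Convert 0o41 (octal) → 4×8 + 1 = 33 (decimal)
Compute lcm(19, 33) = 627
627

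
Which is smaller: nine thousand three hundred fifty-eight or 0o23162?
Convert nine thousand three hundred fifty-eight (English words) → 9×1000 + 3×100 + 58 = 9358 (decimal)
Convert 0o23162 (octal) → 2×4096 + 3×512 + 1×64 + 6×8 + 2 = 9842 (decimal)
Compare 9358 vs 9842: smaller = 9358
9358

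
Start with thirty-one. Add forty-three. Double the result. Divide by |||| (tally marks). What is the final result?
Convert thirty-one (English words) → 31 (decimal)
Start: 31
Convert forty-three (English words) → 43 (decimal)
31 + 43 = 74
74 × 2 = 148
Convert |||| (tally marks) → 4 (decimal)
148 ÷ 4 = 37
37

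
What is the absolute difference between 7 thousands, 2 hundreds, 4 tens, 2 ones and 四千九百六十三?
Convert 7 thousands, 2 hundreds, 4 tens, 2 ones (place-value notation) → 7×1000 + 2×100 + 4×10 + 2 = 7242 (decimal)
Convert 四千九百六十三 (Chinese numeral) → 4×1000 + 9×100 + 6×10 + 3 = 4963 (decimal)
Compute |7242 - 4963| = 2279
2279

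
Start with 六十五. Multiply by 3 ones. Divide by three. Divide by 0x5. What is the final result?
Convert 六十五 (Chinese numeral) → 6×10 + 5 = 65 (decimal)
Start: 65
Convert 3 ones (place-value notation) → 3 (decimal)
65 × 3 = 195
Convert three (English words) → 3 (decimal)
195 ÷ 3 = 65
Convert 0x5 (hexadecimal) → 5 (decimal)
65 ÷ 5 = 13
13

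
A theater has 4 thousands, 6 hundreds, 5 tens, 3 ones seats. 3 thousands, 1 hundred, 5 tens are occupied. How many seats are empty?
Convert 4 thousands, 6 hundreds, 5 tens, 3 ones (place-value notation) → 4×1000 + 6×100 + 5×10 + 3 = 4653 (decimal)
Convert 3 thousands, 1 hundred, 5 tens (place-value notation) → 3×1000 + 1×100 + 5×10 = 3150 (decimal)
Compute 4653 - 3150 = 1503
1503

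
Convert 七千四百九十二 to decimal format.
Convert 七千四百九十二 (Chinese numeral) → 7×1000 + 4×100 + 9×10 + 2 = 7492 (decimal)
7492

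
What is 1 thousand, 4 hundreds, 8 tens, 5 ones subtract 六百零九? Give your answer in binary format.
Convert 1 thousand, 4 hundreds, 8 tens, 5 ones (place-value notation) → 1×1000 + 4×100 + 8×10 + 5 = 1485 (decimal)
Convert 六百零九 (Chinese numeral) → 6×100 + 9 = 609 (decimal)
Compute 1485 - 609 = 876
Convert 876 (decimal) → 876 = 512 + 256 + 64 + 32 + 8 + 4 → 0b1101101100 (binary)
0b1101101100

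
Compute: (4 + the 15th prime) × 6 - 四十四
Convert the 15th prime (prime index) → 47 (decimal)
Convert 四十四 (Chinese numeral) → 4×10 + 4 = 44 (decimal)
Expression in decimal: (4 + 47) × 6 - 44
Parentheses first: 4 + 47 = 51
Multiply: 51 × 6 = 306
Subtract: 306 - 44 = 262
262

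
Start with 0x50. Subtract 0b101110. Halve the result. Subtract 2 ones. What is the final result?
Convert 0x50 (hexadecimal) → 5×16 = 80 (decimal)
Start: 80
Convert 0b101110 (binary) → 32 + 8 + 4 + 2 = 46 (decimal)
80 - 46 = 34
34 ÷ 2 = 17
Convert 2 ones (place-value notation) → 2 (decimal)
17 - 2 = 15
15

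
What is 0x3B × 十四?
Convert 0x3B (hexadecimal) → 3×16 + 11 = 59 (decimal)
Convert 十四 (Chinese numeral) → 1×10 + 4 = 14 (decimal)
Compute 59 × 14 = 826
826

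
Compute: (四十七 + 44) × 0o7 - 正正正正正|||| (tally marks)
Convert 四十七 (Chinese numeral) → 4×10 + 7 = 47 (decimal)
Convert 0o7 (octal) → 7 (decimal)
Convert 正正正正正|||| (tally marks) → 5 + 5 + 5 + 5 + 5 + 4 = 29 (decimal)
Expression in decimal: (47 + 44) × 7 - 29
Parentheses first: 47 + 44 = 91
Multiply: 91 × 7 = 637
Subtract: 637 - 29 = 608
608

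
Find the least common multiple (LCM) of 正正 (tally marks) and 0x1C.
Convert 正正 (tally marks) → 5 + 5 = 10 (decimal)
Convert 0x1C (hexadecimal) → 1×16 + 12 = 28 (decimal)
Compute lcm(10, 28) = 140
140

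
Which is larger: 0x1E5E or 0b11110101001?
Convert 0x1E5E (hexadecimal) → 1×4096 + 14×256 + 5×16 + 14 = 7774 (decimal)
Convert 0b11110101001 (binary) → 1024 + 512 + 256 + 128 + 32 + 8 + 1 = 1961 (decimal)
Compare 7774 vs 1961: larger = 7774
7774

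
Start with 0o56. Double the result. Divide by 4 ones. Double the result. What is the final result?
Convert 0o56 (octal) → 5×8 + 6 = 46 (decimal)
Start: 46
46 × 2 = 92
Convert 4 ones (place-value notation) → 4 (decimal)
92 ÷ 4 = 23
23 × 2 = 46
46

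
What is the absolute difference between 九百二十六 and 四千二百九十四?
Convert 九百二十六 (Chinese numeral) → 9×100 + 2×10 + 6 = 926 (decimal)
Convert 四千二百九十四 (Chinese numeral) → 4×1000 + 2×100 + 9×10 + 4 = 4294 (decimal)
Compute |926 - 4294| = 3368
3368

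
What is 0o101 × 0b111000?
Convert 0o101 (octal) → 1×64 + 1 = 65 (decimal)
Convert 0b111000 (binary) → 32 + 16 + 8 = 56 (decimal)
Compute 65 × 56 = 3640
3640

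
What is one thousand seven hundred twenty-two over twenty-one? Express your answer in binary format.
Convert one thousand seven hundred twenty-two (English words) → 1×1000 + 7×100 + 22 = 1722 (decimal)
Convert twenty-one (English words) → 21 (decimal)
Compute 1722 ÷ 21 = 82
Convert 82 (decimal) → 82 = 64 + 16 + 2 → 0b1010010 (binary)
0b1010010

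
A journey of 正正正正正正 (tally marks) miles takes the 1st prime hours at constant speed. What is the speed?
Convert 正正正正正正 (tally marks) → 5 + 5 + 5 + 5 + 5 + 5 = 30 (decimal)
Convert the 1st prime (prime index) → 2 (decimal)
Compute 30 ÷ 2 = 15
15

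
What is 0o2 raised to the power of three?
Convert 0o2 (octal) → 2 (decimal)
Convert three (English words) → 3 (decimal)
Compute 2 ^ 3 = 8
8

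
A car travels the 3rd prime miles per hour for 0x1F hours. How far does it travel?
Convert the 3rd prime (prime index) → 5 (decimal)
Convert 0x1F (hexadecimal) → 1×16 + 15 = 31 (decimal)
Compute 5 × 31 = 155
155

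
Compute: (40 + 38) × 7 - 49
Parentheses first: 40 + 38 = 78
Multiply: 78 × 7 = 546
Subtract: 546 - 49 = 497
497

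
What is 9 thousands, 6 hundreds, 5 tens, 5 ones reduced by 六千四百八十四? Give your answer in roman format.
Convert 9 thousands, 6 hundreds, 5 tens, 5 ones (place-value notation) → 9×1000 + 6×100 + 5×10 + 5 = 9655 (decimal)
Convert 六千四百八十四 (Chinese numeral) → 6×1000 + 4×100 + 8×10 + 4 = 6484 (decimal)
Compute 9655 - 6484 = 3171
Convert 3171 (decimal) → 3171 = 1000 + 1000 + 1000 + 100 + 50 + 10 + 10 + 1 → MMMCLXXI (Roman numeral)
MMMCLXXI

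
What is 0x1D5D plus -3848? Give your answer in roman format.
Convert 0x1D5D (hexadecimal) → 1×4096 + 13×256 + 5×16 + 13 = 7517 (decimal)
Compute 7517 + -3848 = 3669
Convert 3669 (decimal) → 3669 = 1000 + 1000 + 1000 + 500 + 100 + 50 + 10 + 9 → MMMDCLXIX (Roman numeral)
MMMDCLXIX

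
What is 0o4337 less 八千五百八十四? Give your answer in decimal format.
Convert 0o4337 (octal) → 4×512 + 3×64 + 3×8 + 7 = 2271 (decimal)
Convert 八千五百八十四 (Chinese numeral) → 8×1000 + 5×100 + 8×10 + 4 = 8584 (decimal)
Compute 2271 - 8584 = -6313
-6313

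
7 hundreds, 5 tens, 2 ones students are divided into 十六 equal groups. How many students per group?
Convert 7 hundreds, 5 tens, 2 ones (place-value notation) → 7×100 + 5×10 + 2 = 752 (decimal)
Convert 十六 (Chinese numeral) → 1×10 + 6 = 16 (decimal)
Compute 752 ÷ 16 = 47
47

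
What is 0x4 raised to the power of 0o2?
Convert 0x4 (hexadecimal) → 4 (decimal)
Convert 0o2 (octal) → 2 (decimal)
Compute 4 ^ 2 = 16
16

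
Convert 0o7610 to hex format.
Convert 0o7610 (octal) → 7×512 + 6×64 + 1×8 = 3976 (decimal)
Convert 3976 (decimal) → 3976 = 15×256 + 8×16 + 8 → 0xF88 (hexadecimal)
0xF88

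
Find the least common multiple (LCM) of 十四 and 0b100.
Convert 十四 (Chinese numeral) → 1×10 + 4 = 14 (decimal)
Convert 0b100 (binary) → 4 (decimal)
Compute lcm(14, 4) = 28
28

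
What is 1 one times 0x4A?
Convert 1 one (place-value notation) → 1 (decimal)
Convert 0x4A (hexadecimal) → 4×16 + 10 = 74 (decimal)
Compute 1 × 74 = 74
74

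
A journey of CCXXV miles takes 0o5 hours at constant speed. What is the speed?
Convert CCXXV (Roman numeral) → 100 + 100 + 10 + 10 + 5 = 225 (decimal)
Convert 0o5 (octal) → 5 (decimal)
Compute 225 ÷ 5 = 45
45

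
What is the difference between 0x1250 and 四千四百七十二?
Convert 0x1250 (hexadecimal) → 1×4096 + 2×256 + 5×16 = 4688 (decimal)
Convert 四千四百七十二 (Chinese numeral) → 4×1000 + 4×100 + 7×10 + 2 = 4472 (decimal)
Difference: |4688 - 4472| = 216
216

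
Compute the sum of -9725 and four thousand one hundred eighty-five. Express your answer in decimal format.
Convert four thousand one hundred eighty-five (English words) → 4×1000 + 1×100 + 85 = 4185 (decimal)
Compute -9725 + 4185 = -5540
-5540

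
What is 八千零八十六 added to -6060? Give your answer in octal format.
Convert 八千零八十六 (Chinese numeral) → 8×1000 + 8×10 + 6 = 8086 (decimal)
Compute 8086 + -6060 = 2026
Convert 2026 (decimal) → 2026 = 3×512 + 7×64 + 5×8 + 2 → 0o3752 (octal)
0o3752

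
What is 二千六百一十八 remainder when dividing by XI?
Convert 二千六百一十八 (Chinese numeral) → 2×1000 + 6×100 + 1×10 + 8 = 2618 (decimal)
Convert XI (Roman numeral) → 10 + 1 = 11 (decimal)
Compute 2618 mod 11 = 0
0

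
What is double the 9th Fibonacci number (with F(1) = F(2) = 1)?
The 9th Fibonacci number (with F(1) = F(2) = 1): 1, 1, 2, 3, 5, 8, 13, 21, 34 → 34
Compute 34 × 2 = 68
68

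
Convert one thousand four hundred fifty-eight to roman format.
Convert one thousand four hundred fifty-eight (English words) → 1×1000 + 4×100 + 58 = 1458 (decimal)
Convert 1458 (decimal) → 1458 = 1000 + 400 + 50 + 5 + 1 + 1 + 1 → MCDLVIII (Roman numeral)
MCDLVIII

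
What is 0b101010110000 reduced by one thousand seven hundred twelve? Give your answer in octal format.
Convert 0b101010110000 (binary) → 2048 + 512 + 128 + 32 + 16 = 2736 (decimal)
Convert one thousand seven hundred twelve (English words) → 1×1000 + 7×100 + 12 = 1712 (decimal)
Compute 2736 - 1712 = 1024
Convert 1024 (decimal) → 1024 = 2×512 → 0o2000 (octal)
0o2000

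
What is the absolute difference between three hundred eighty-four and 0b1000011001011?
Convert three hundred eighty-four (English words) → 3×100 + 84 = 384 (decimal)
Convert 0b1000011001011 (binary) → 4096 + 128 + 64 + 8 + 2 + 1 = 4299 (decimal)
Compute |384 - 4299| = 3915
3915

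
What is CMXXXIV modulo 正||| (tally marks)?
Convert CMXXXIV (Roman numeral) → 900 + 10 + 10 + 10 + 4 = 934 (decimal)
Convert 正||| (tally marks) → 5 + 3 = 8 (decimal)
Compute 934 mod 8 = 6
6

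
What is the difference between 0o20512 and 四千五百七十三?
Convert 0o20512 (octal) → 2×4096 + 5×64 + 1×8 + 2 = 8522 (decimal)
Convert 四千五百七十三 (Chinese numeral) → 4×1000 + 5×100 + 7×10 + 3 = 4573 (decimal)
Difference: |8522 - 4573| = 3949
3949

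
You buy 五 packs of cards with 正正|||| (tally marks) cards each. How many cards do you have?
Convert 正正|||| (tally marks) → 5 + 5 + 4 = 14 (decimal)
Convert 五 (Chinese numeral) → 5 (decimal)
Compute 14 × 5 = 70
70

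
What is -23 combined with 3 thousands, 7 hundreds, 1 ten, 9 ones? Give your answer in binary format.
Convert 3 thousands, 7 hundreds, 1 ten, 9 ones (place-value notation) → 3×1000 + 7×100 + 1×10 + 9 = 3719 (decimal)
Compute -23 + 3719 = 3696
Convert 3696 (decimal) → 3696 = 2048 + 1024 + 512 + 64 + 32 + 16 → 0b111001110000 (binary)
0b111001110000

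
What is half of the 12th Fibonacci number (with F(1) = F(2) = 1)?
The 12th Fibonacci number (with F(1) = F(2) = 1): 1, 1, 2, 3, 5, 8, 13, 21, 34, 55, 89, 144 → 144
Compute 144 ÷ 2 = 72
72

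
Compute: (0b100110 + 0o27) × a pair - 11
Convert 0b100110 (binary) → 32 + 4 + 2 = 38 (decimal)
Convert 0o27 (octal) → 2×8 + 7 = 23 (decimal)
Convert a pair (colloquial) → 2 (decimal)
Expression in decimal: (38 + 23) × 2 - 11
Parentheses first: 38 + 23 = 61
Multiply: 61 × 2 = 122
Subtract: 122 - 11 = 111
111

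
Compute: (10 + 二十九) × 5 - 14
Convert 二十九 (Chinese numeral) → 2×10 + 9 = 29 (decimal)
Expression in decimal: (10 + 29) × 5 - 14
Parentheses first: 10 + 29 = 39
Multiply: 39 × 5 = 195
Subtract: 195 - 14 = 181
181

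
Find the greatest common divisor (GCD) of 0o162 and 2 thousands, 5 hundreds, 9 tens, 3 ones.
Convert 0o162 (octal) → 1×64 + 6×8 + 2 = 114 (decimal)
Convert 2 thousands, 5 hundreds, 9 tens, 3 ones (place-value notation) → 2×1000 + 5×100 + 9×10 + 3 = 2593 (decimal)
Compute gcd(114, 2593) = 1
1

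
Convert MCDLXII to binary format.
Convert MCDLXII (Roman numeral) → 1000 + 400 + 50 + 10 + 1 + 1 = 1462 (decimal)
Convert 1462 (decimal) → 1462 = 1024 + 256 + 128 + 32 + 16 + 4 + 2 → 0b10110110110 (binary)
0b10110110110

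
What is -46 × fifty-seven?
Convert fifty-seven (English words) → 57 (decimal)
Compute -46 × 57 = -2622
-2622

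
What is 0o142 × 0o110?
Convert 0o142 (octal) → 1×64 + 4×8 + 2 = 98 (decimal)
Convert 0o110 (octal) → 1×64 + 1×8 = 72 (decimal)
Compute 98 × 72 = 7056
7056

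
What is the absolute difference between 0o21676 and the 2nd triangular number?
Convert 0o21676 (octal) → 2×4096 + 1×512 + 6×64 + 7×8 + 6 = 9150 (decimal)
Convert the 2nd triangular number (triangular index) → 2×3/2 = 3 (decimal)
Compute |9150 - 3| = 9147
9147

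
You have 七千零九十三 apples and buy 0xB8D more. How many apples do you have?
Convert 七千零九十三 (Chinese numeral) → 7×1000 + 9×10 + 3 = 7093 (decimal)
Convert 0xB8D (hexadecimal) → 11×256 + 8×16 + 13 = 2957 (decimal)
Compute 7093 + 2957 = 10050
10050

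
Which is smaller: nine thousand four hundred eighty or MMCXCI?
Convert nine thousand four hundred eighty (English words) → 9×1000 + 4×100 + 80 = 9480 (decimal)
Convert MMCXCI (Roman numeral) → 1000 + 1000 + 100 + 90 + 1 = 2191 (decimal)
Compare 9480 vs 2191: smaller = 2191
2191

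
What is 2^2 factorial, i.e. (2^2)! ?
Convert 2^2 (power) → 4 (decimal)
Compute 4! = 24
24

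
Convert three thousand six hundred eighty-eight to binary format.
Convert three thousand six hundred eighty-eight (English words) → 3×1000 + 6×100 + 88 = 3688 (decimal)
Convert 3688 (decimal) → 3688 = 2048 + 1024 + 512 + 64 + 32 + 8 → 0b111001101000 (binary)
0b111001101000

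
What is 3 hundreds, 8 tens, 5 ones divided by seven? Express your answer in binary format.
Convert 3 hundreds, 8 tens, 5 ones (place-value notation) → 3×100 + 8×10 + 5 = 385 (decimal)
Convert seven (English words) → 7 (decimal)
Compute 385 ÷ 7 = 55
Convert 55 (decimal) → 55 = 32 + 16 + 4 + 2 + 1 → 0b110111 (binary)
0b110111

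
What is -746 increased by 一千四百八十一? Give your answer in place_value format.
Convert 一千四百八十一 (Chinese numeral) → 1×1000 + 4×100 + 8×10 + 1 = 1481 (decimal)
Compute -746 + 1481 = 735
Convert 735 (decimal) → 735 = 7×100 + 3×10 + 5 → 7 hundreds, 3 tens, 5 ones (place-value notation)
7 hundreds, 3 tens, 5 ones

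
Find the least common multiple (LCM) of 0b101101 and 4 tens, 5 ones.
Convert 0b101101 (binary) → 32 + 8 + 4 + 1 = 45 (decimal)
Convert 4 tens, 5 ones (place-value notation) → 4×10 + 5 = 45 (decimal)
Compute lcm(45, 45) = 45
45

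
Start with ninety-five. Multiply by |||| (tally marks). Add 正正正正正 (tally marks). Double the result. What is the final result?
Convert ninety-five (English words) → 95 (decimal)
Start: 95
Convert |||| (tally marks) → 4 (decimal)
95 × 4 = 380
Convert 正正正正正 (tally marks) → 5 + 5 + 5 + 5 + 5 = 25 (decimal)
380 + 25 = 405
405 × 2 = 810
810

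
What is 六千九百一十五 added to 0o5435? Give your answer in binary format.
Convert 六千九百一十五 (Chinese numeral) → 6×1000 + 9×100 + 1×10 + 5 = 6915 (decimal)
Convert 0o5435 (octal) → 5×512 + 4×64 + 3×8 + 5 = 2845 (decimal)
Compute 6915 + 2845 = 9760
Convert 9760 (decimal) → 9760 = 8192 + 1024 + 512 + 32 → 0b10011000100000 (binary)
0b10011000100000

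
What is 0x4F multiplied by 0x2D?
Convert 0x4F (hexadecimal) → 4×16 + 15 = 79 (decimal)
Convert 0x2D (hexadecimal) → 2×16 + 13 = 45 (decimal)
Compute 79 × 45 = 3555
3555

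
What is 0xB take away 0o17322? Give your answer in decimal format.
Convert 0xB (hexadecimal) → 11 (decimal)
Convert 0o17322 (octal) → 1×4096 + 7×512 + 3×64 + 2×8 + 2 = 7890 (decimal)
Compute 11 - 7890 = -7879
-7879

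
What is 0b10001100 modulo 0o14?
Convert 0b10001100 (binary) → 128 + 8 + 4 = 140 (decimal)
Convert 0o14 (octal) → 1×8 + 4 = 12 (decimal)
Compute 140 mod 12 = 8
8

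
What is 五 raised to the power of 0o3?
Convert 五 (Chinese numeral) → 5 (decimal)
Convert 0o3 (octal) → 3 (decimal)
Compute 5 ^ 3 = 125
125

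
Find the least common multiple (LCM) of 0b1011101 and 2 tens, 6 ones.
Convert 0b1011101 (binary) → 64 + 16 + 8 + 4 + 1 = 93 (decimal)
Convert 2 tens, 6 ones (place-value notation) → 2×10 + 6 = 26 (decimal)
Compute lcm(93, 26) = 2418
2418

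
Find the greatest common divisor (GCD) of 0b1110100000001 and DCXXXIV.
Convert 0b1110100000001 (binary) → 4096 + 2048 + 1024 + 256 + 1 = 7425 (decimal)
Convert DCXXXIV (Roman numeral) → 500 + 100 + 10 + 10 + 10 + 4 = 634 (decimal)
Compute gcd(7425, 634) = 1
1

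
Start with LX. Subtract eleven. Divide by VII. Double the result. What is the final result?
Convert LX (Roman numeral) → 50 + 10 = 60 (decimal)
Start: 60
Convert eleven (English words) → 11 (decimal)
60 - 11 = 49
Convert VII (Roman numeral) → 5 + 1 + 1 = 7 (decimal)
49 ÷ 7 = 7
7 × 2 = 14
14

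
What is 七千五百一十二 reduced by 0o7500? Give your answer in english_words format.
Convert 七千五百一十二 (Chinese numeral) → 7×1000 + 5×100 + 1×10 + 2 = 7512 (decimal)
Convert 0o7500 (octal) → 7×512 + 5×64 = 3904 (decimal)
Compute 7512 - 3904 = 3608
Convert 3608 (decimal) → 3608 = 3×1000 + 6×100 + 8 → three thousand six hundred eight (English words)
three thousand six hundred eight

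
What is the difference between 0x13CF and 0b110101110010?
Convert 0x13CF (hexadecimal) → 1×4096 + 3×256 + 12×16 + 15 = 5071 (decimal)
Convert 0b110101110010 (binary) → 2048 + 1024 + 256 + 64 + 32 + 16 + 2 = 3442 (decimal)
Difference: |5071 - 3442| = 1629
1629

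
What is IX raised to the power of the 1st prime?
Convert IX (Roman numeral) → 9 (decimal)
Convert the 1st prime (prime index) → 2 (decimal)
Compute 9 ^ 2 = 81
81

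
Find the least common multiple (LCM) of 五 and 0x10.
Convert 五 (Chinese numeral) → 5 (decimal)
Convert 0x10 (hexadecimal) → 1×16 = 16 (decimal)
Compute lcm(5, 16) = 80
80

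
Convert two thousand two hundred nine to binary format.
Convert two thousand two hundred nine (English words) → 2×1000 + 2×100 + 9 = 2209 (decimal)
Convert 2209 (decimal) → 2209 = 2048 + 128 + 32 + 1 → 0b100010100001 (binary)
0b100010100001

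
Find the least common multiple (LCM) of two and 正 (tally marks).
Convert two (English words) → 2 (decimal)
Convert 正 (tally marks) → 5 (decimal)
Compute lcm(2, 5) = 10
10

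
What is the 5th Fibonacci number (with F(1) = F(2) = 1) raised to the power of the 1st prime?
Convert the 5th Fibonacci number (with F(1) = F(2) = 1) (Fibonacci index) → 1, 1, 2, 3, 5 → 5 (decimal)
Convert the 1st prime (prime index) → 2 (decimal)
Compute 5 ^ 2 = 25
25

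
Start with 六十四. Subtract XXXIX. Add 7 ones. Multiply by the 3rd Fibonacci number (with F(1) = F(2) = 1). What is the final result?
Convert 六十四 (Chinese numeral) → 6×10 + 4 = 64 (decimal)
Start: 64
Convert XXXIX (Roman numeral) → 10 + 10 + 10 + 9 = 39 (decimal)
64 - 39 = 25
Convert 7 ones (place-value notation) → 7 (decimal)
25 + 7 = 32
Convert the 3rd Fibonacci number (with F(1) = F(2) = 1) (Fibonacci index) → 1, 1, 2 → 2 (decimal)
32 × 2 = 64
64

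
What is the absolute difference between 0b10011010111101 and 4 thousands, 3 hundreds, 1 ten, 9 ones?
Convert 0b10011010111101 (binary) → 8192 + 1024 + 512 + 128 + 32 + 16 + 8 + 4 + 1 = 9917 (decimal)
Convert 4 thousands, 3 hundreds, 1 ten, 9 ones (place-value notation) → 4×1000 + 3×100 + 1×10 + 9 = 4319 (decimal)
Compute |9917 - 4319| = 5598
5598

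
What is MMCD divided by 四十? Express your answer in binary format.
Convert MMCD (Roman numeral) → 1000 + 1000 + 400 = 2400 (decimal)
Convert 四十 (Chinese numeral) → 4×10 = 40 (decimal)
Compute 2400 ÷ 40 = 60
Convert 60 (decimal) → 60 = 32 + 16 + 8 + 4 → 0b111100 (binary)
0b111100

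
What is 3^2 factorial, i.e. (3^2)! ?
Convert 3^2 (power) → 9 (decimal)
Compute 9! = 362880
362880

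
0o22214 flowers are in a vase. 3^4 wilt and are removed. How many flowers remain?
Convert 0o22214 (octal) → 2×4096 + 2×512 + 2×64 + 1×8 + 4 = 9356 (decimal)
Convert 3^4 (power) → 81 (decimal)
Compute 9356 - 81 = 9275
9275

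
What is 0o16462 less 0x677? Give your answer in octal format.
Convert 0o16462 (octal) → 1×4096 + 6×512 + 4×64 + 6×8 + 2 = 7474 (decimal)
Convert 0x677 (hexadecimal) → 6×256 + 7×16 + 7 = 1655 (decimal)
Compute 7474 - 1655 = 5819
Convert 5819 (decimal) → 5819 = 1×4096 + 3×512 + 2×64 + 7×8 + 3 → 0o13273 (octal)
0o13273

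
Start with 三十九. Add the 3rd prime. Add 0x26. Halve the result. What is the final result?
Convert 三十九 (Chinese numeral) → 3×10 + 9 = 39 (decimal)
Start: 39
Convert the 3rd prime (prime index) → 5 (decimal)
39 + 5 = 44
Convert 0x26 (hexadecimal) → 2×16 + 6 = 38 (decimal)
44 + 38 = 82
82 ÷ 2 = 41
41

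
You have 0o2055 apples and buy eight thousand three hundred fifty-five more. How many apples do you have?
Convert 0o2055 (octal) → 2×512 + 5×8 + 5 = 1069 (decimal)
Convert eight thousand three hundred fifty-five (English words) → 8×1000 + 3×100 + 55 = 8355 (decimal)
Compute 1069 + 8355 = 9424
9424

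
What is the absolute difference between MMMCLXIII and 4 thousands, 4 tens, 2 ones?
Convert MMMCLXIII (Roman numeral) → 1000 + 1000 + 1000 + 100 + 50 + 10 + 1 + 1 + 1 = 3163 (decimal)
Convert 4 thousands, 4 tens, 2 ones (place-value notation) → 4×1000 + 4×10 + 2 = 4042 (decimal)
Compute |3163 - 4042| = 879
879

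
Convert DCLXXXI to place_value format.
Convert DCLXXXI (Roman numeral) → 500 + 100 + 50 + 10 + 10 + 10 + 1 = 681 (decimal)
Convert 681 (decimal) → 681 = 6×100 + 8×10 + 1 → 6 hundreds, 8 tens, 1 one (place-value notation)
6 hundreds, 8 tens, 1 one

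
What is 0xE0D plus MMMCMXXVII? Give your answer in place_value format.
Convert 0xE0D (hexadecimal) → 14×256 + 13 = 3597 (decimal)
Convert MMMCMXXVII (Roman numeral) → 1000 + 1000 + 1000 + 900 + 10 + 10 + 5 + 1 + 1 = 3927 (decimal)
Compute 3597 + 3927 = 7524
Convert 7524 (decimal) → 7524 = 7×1000 + 5×100 + 2×10 + 4 → 7 thousands, 5 hundreds, 2 tens, 4 ones (place-value notation)
7 thousands, 5 hundreds, 2 tens, 4 ones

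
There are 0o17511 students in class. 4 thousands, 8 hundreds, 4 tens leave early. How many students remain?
Convert 0o17511 (octal) → 1×4096 + 7×512 + 5×64 + 1×8 + 1 = 8009 (decimal)
Convert 4 thousands, 8 hundreds, 4 tens (place-value notation) → 4×1000 + 8×100 + 4×10 = 4840 (decimal)
Compute 8009 - 4840 = 3169
3169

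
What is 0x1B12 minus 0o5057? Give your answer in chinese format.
Convert 0x1B12 (hexadecimal) → 1×4096 + 11×256 + 1×16 + 2 = 6930 (decimal)
Convert 0o5057 (octal) → 5×512 + 5×8 + 7 = 2607 (decimal)
Compute 6930 - 2607 = 4323
Convert 4323 (decimal) → 4323 = 4×1000 + 3×100 + 2×10 + 3 → 四千三百二十三 (Chinese numeral)
四千三百二十三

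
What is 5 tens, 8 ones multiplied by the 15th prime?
Convert 5 tens, 8 ones (place-value notation) → 5×10 + 8 = 58 (decimal)
Convert the 15th prime (prime index) → 47 (decimal)
Compute 58 × 47 = 2726
2726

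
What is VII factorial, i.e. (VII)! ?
Convert VII (Roman numeral) → 5 + 1 + 1 = 7 (decimal)
Compute 7! = 5040
5040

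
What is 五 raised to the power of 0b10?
Convert 五 (Chinese numeral) → 5 (decimal)
Convert 0b10 (binary) → 2 (decimal)
Compute 5 ^ 2 = 25
25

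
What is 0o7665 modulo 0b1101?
Convert 0o7665 (octal) → 7×512 + 6×64 + 6×8 + 5 = 4021 (decimal)
Convert 0b1101 (binary) → 8 + 4 + 1 = 13 (decimal)
Compute 4021 mod 13 = 4
4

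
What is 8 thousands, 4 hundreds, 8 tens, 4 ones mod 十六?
Convert 8 thousands, 4 hundreds, 8 tens, 4 ones (place-value notation) → 8×1000 + 4×100 + 8×10 + 4 = 8484 (decimal)
Convert 十六 (Chinese numeral) → 1×10 + 6 = 16 (decimal)
Compute 8484 mod 16 = 4
4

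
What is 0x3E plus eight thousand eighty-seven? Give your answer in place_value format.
Convert 0x3E (hexadecimal) → 3×16 + 14 = 62 (decimal)
Convert eight thousand eighty-seven (English words) → 8×1000 + 87 = 8087 (decimal)
Compute 62 + 8087 = 8149
Convert 8149 (decimal) → 8149 = 8×1000 + 1×100 + 4×10 + 9 → 8 thousands, 1 hundred, 4 tens, 9 ones (place-value notation)
8 thousands, 1 hundred, 4 tens, 9 ones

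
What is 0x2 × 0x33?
Convert 0x2 (hexadecimal) → 2 (decimal)
Convert 0x33 (hexadecimal) → 3×16 + 3 = 51 (decimal)
Compute 2 × 51 = 102
102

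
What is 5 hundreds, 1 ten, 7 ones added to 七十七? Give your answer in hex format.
Convert 5 hundreds, 1 ten, 7 ones (place-value notation) → 5×100 + 1×10 + 7 = 517 (decimal)
Convert 七十七 (Chinese numeral) → 7×10 + 7 = 77 (decimal)
Compute 517 + 77 = 594
Convert 594 (decimal) → 594 = 2×256 + 5×16 + 2 → 0x252 (hexadecimal)
0x252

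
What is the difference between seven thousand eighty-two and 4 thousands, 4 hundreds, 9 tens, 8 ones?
Convert seven thousand eighty-two (English words) → 7×1000 + 82 = 7082 (decimal)
Convert 4 thousands, 4 hundreds, 9 tens, 8 ones (place-value notation) → 4×1000 + 4×100 + 9×10 + 8 = 4498 (decimal)
Difference: |7082 - 4498| = 2584
2584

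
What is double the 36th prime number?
The 36th prime number = 151
Compute 151 × 2 = 302
302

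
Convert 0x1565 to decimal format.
Convert 0x1565 (hexadecimal) → 1×4096 + 5×256 + 6×16 + 5 = 5477 (decimal)
5477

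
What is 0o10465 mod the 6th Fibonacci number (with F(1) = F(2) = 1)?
Convert 0o10465 (octal) → 1×4096 + 4×64 + 6×8 + 5 = 4405 (decimal)
Convert the 6th Fibonacci number (with F(1) = F(2) = 1) (Fibonacci index) → 1, 1, 2, 3, 5, 8 → 8 (decimal)
Compute 4405 mod 8 = 5
5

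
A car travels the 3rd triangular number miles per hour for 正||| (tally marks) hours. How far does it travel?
Convert the 3rd triangular number (triangular index) → 3×4/2 = 6 (decimal)
Convert 正||| (tally marks) → 5 + 3 = 8 (decimal)
Compute 6 × 8 = 48
48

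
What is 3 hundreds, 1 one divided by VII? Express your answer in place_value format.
Convert 3 hundreds, 1 one (place-value notation) → 3×100 + 1 = 301 (decimal)
Convert VII (Roman numeral) → 5 + 1 + 1 = 7 (decimal)
Compute 301 ÷ 7 = 43
Convert 43 (decimal) → 43 = 4×10 + 3 → 4 tens, 3 ones (place-value notation)
4 tens, 3 ones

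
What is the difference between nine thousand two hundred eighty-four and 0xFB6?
Convert nine thousand two hundred eighty-four (English words) → 9×1000 + 2×100 + 84 = 9284 (decimal)
Convert 0xFB6 (hexadecimal) → 15×256 + 11×16 + 6 = 4022 (decimal)
Difference: |9284 - 4022| = 5262
5262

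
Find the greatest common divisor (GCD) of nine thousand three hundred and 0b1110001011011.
Convert nine thousand three hundred (English words) → 9×1000 + 3×100 = 9300 (decimal)
Convert 0b1110001011011 (binary) → 4096 + 2048 + 1024 + 64 + 16 + 8 + 2 + 1 = 7259 (decimal)
Compute gcd(9300, 7259) = 1
1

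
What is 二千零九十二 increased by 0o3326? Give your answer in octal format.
Convert 二千零九十二 (Chinese numeral) → 2×1000 + 9×10 + 2 = 2092 (decimal)
Convert 0o3326 (octal) → 3×512 + 3×64 + 2×8 + 6 = 1750 (decimal)
Compute 2092 + 1750 = 3842
Convert 3842 (decimal) → 3842 = 7×512 + 4×64 + 2 → 0o7402 (octal)
0o7402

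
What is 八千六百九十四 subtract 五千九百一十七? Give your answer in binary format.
Convert 八千六百九十四 (Chinese numeral) → 8×1000 + 6×100 + 9×10 + 4 = 8694 (decimal)
Convert 五千九百一十七 (Chinese numeral) → 5×1000 + 9×100 + 1×10 + 7 = 5917 (decimal)
Compute 8694 - 5917 = 2777
Convert 2777 (decimal) → 2777 = 2048 + 512 + 128 + 64 + 16 + 8 + 1 → 0b101011011001 (binary)
0b101011011001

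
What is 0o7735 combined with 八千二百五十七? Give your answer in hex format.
Convert 0o7735 (octal) → 7×512 + 7×64 + 3×8 + 5 = 4061 (decimal)
Convert 八千二百五十七 (Chinese numeral) → 8×1000 + 2×100 + 5×10 + 7 = 8257 (decimal)
Compute 4061 + 8257 = 12318
Convert 12318 (decimal) → 12318 = 3×4096 + 1×16 + 14 → 0x301E (hexadecimal)
0x301E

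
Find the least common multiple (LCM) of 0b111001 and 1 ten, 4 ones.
Convert 0b111001 (binary) → 32 + 16 + 8 + 1 = 57 (decimal)
Convert 1 ten, 4 ones (place-value notation) → 1×10 + 4 = 14 (decimal)
Compute lcm(57, 14) = 798
798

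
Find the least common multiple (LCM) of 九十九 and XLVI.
Convert 九十九 (Chinese numeral) → 9×10 + 9 = 99 (decimal)
Convert XLVI (Roman numeral) → 40 + 5 + 1 = 46 (decimal)
Compute lcm(99, 46) = 4554
4554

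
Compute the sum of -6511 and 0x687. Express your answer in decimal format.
Convert 0x687 (hexadecimal) → 6×256 + 8×16 + 7 = 1671 (decimal)
Compute -6511 + 1671 = -4840
-4840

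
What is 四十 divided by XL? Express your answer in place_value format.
Convert 四十 (Chinese numeral) → 4×10 = 40 (decimal)
Convert XL (Roman numeral) → 40 (decimal)
Compute 40 ÷ 40 = 1
Convert 1 (decimal) → 1 one (place-value notation)
1 one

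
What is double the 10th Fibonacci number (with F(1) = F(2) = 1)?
The 10th Fibonacci number (with F(1) = F(2) = 1): 1, 1, 2, 3, 5, 8, 13, 21, 34, 55 → 55
Compute 55 × 2 = 110
110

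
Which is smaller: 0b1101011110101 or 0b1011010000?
Convert 0b1101011110101 (binary) → 4096 + 2048 + 512 + 128 + 64 + 32 + 16 + 4 + 1 = 6901 (decimal)
Convert 0b1011010000 (binary) → 512 + 128 + 64 + 16 = 720 (decimal)
Compare 6901 vs 720: smaller = 720
720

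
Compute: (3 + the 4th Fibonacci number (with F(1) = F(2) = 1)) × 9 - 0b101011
Convert the 4th Fibonacci number (with F(1) = F(2) = 1) (Fibonacci index) → 1, 1, 2, 3 → 3 (decimal)
Convert 0b101011 (binary) → 32 + 8 + 2 + 1 = 43 (decimal)
Expression in decimal: (3 + 3) × 9 - 43
Parentheses first: 3 + 3 = 6
Multiply: 6 × 9 = 54
Subtract: 54 - 43 = 11
11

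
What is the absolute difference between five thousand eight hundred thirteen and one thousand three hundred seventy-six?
Convert five thousand eight hundred thirteen (English words) → 5×1000 + 8×100 + 13 = 5813 (decimal)
Convert one thousand three hundred seventy-six (English words) → 1×1000 + 3×100 + 76 = 1376 (decimal)
Compute |5813 - 1376| = 4437
4437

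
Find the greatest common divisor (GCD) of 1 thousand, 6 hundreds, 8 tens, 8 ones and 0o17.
Convert 1 thousand, 6 hundreds, 8 tens, 8 ones (place-value notation) → 1×1000 + 6×100 + 8×10 + 8 = 1688 (decimal)
Convert 0o17 (octal) → 1×8 + 7 = 15 (decimal)
Compute gcd(1688, 15) = 1
1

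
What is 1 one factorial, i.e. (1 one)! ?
Convert 1 one (place-value notation) → 1 (decimal)
Compute 1! = 1
1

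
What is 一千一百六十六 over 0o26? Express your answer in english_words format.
Convert 一千一百六十六 (Chinese numeral) → 1×1000 + 1×100 + 6×10 + 6 = 1166 (decimal)
Convert 0o26 (octal) → 2×8 + 6 = 22 (decimal)
Compute 1166 ÷ 22 = 53
Convert 53 (decimal) → fifty-three (English words)
fifty-three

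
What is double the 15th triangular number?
The 15th triangular number = 15×16/2 = 120
Compute 120 × 2 = 240
240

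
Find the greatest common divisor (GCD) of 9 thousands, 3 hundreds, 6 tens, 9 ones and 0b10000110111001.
Convert 9 thousands, 3 hundreds, 6 tens, 9 ones (place-value notation) → 9×1000 + 3×100 + 6×10 + 9 = 9369 (decimal)
Convert 0b10000110111001 (binary) → 8192 + 256 + 128 + 32 + 16 + 8 + 1 = 8633 (decimal)
Compute gcd(9369, 8633) = 1
1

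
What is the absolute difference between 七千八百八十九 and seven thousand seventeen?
Convert 七千八百八十九 (Chinese numeral) → 7×1000 + 8×100 + 8×10 + 9 = 7889 (decimal)
Convert seven thousand seventeen (English words) → 7×1000 + 17 = 7017 (decimal)
Compute |7889 - 7017| = 872
872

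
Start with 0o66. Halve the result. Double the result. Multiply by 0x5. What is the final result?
Convert 0o66 (octal) → 6×8 + 6 = 54 (decimal)
Start: 54
54 ÷ 2 = 27
27 × 2 = 54
Convert 0x5 (hexadecimal) → 5 (decimal)
54 × 5 = 270
270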